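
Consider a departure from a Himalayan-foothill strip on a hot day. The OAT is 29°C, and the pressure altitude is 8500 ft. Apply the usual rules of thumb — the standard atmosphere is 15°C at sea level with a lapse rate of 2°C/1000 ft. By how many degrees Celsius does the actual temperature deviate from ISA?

ISA temperature at 8500 ft = 15 − 2 × (8500/1000) = -2°C.
Deviation = OAT − ISA = 29 − (-2) = +31°C.

ISA+31°C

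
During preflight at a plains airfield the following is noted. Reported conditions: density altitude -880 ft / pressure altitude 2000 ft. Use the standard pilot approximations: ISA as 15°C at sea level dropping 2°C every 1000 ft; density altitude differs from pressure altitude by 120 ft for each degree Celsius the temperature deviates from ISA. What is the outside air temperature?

Density altitude − pressure altitude = -880 − 2000 = -2880 ft.
At 120 ft/°C that is an ISA deviation of -2880/120 = -24°C.
ISA temperature at 2000 ft = 15 − 2 × (2000/1000) = 11°C.
OAT = ISA + deviation = 11 + (-24) = -13°C.

-13°C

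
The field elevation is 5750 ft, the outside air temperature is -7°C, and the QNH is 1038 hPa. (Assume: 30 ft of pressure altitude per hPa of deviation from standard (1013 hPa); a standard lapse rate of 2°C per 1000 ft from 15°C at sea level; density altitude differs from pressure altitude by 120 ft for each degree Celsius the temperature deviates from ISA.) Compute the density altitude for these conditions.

3560 ft

Pressure altitude = 5750 + (1013 − 1038) × 30 = 5750 + (-750) = 5000 ft.
ISA temperature at 5000 ft = 15 − 2 × (5000/1000) = 5°C.
ISA deviation = -7 − 5 = -12°C.
Density altitude = 5000 + 120 × (-12) = 3560 ft.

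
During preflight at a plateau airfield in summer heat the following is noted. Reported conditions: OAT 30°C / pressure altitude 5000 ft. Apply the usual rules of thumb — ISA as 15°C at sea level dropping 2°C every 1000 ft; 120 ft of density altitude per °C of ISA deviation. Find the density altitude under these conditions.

ISA temperature at 5000 ft = 15 − 2 × (5000/1000) = 5°C.
ISA deviation = 30 − 5 = +25°C.
Density altitude = 5000 + 120 × (25) = 5000 + (+3000) = 8000 ft.

8000 ft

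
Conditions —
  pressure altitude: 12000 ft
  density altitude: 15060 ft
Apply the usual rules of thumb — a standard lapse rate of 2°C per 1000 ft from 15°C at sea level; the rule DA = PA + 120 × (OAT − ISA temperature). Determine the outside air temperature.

16.5°C

Density altitude − pressure altitude = 15060 − 12000 = +3060 ft.
At 120 ft/°C that is an ISA deviation of 3060/120 = +25.5°C.
ISA temperature at 12000 ft = 15 − 2 × (12000/1000) = -9°C.
OAT = ISA + deviation = -9 + (+25.5) = 16.5°C.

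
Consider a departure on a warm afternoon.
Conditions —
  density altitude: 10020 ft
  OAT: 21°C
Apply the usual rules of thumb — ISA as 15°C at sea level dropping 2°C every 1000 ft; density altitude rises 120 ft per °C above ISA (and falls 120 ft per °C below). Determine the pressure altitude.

7500 ft

DA = PA + 120 × (OAT − (15 − 2·PA/1000)) = PA + 120·OAT − 1800 + 0.24·PA = 1.24·PA + 120·OAT − 1800.
So 1.24·PA = 10020 − 120 × 21 + 1800 = 9300.
PA = 9300 / 1.24 = 7500 ft.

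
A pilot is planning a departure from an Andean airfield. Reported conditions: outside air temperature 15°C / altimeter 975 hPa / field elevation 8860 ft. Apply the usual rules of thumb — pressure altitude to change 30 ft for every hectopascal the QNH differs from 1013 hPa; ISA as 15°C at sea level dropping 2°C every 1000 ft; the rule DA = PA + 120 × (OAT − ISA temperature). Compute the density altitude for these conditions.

12400 ft

Pressure altitude = 8860 + (1013 − 975) × 30 = 8860 + (+1140) = 10000 ft.
ISA temperature at 10000 ft = 15 − 2 × (10000/1000) = -5°C.
ISA deviation = 15 − (-5) = +20°C.
Density altitude = 10000 + 120 × (20) = 12400 ft.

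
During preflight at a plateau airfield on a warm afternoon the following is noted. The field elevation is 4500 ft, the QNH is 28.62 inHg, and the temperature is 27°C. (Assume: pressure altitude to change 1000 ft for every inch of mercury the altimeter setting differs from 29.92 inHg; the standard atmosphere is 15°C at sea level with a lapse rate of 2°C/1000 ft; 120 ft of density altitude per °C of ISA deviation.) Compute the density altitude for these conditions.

8632 ft

Pressure altitude = 4500 + (29.92 − 28.62) × 1000 = 4500 + (+1300) = 5800 ft.
ISA temperature at 5800 ft = 15 − 2 × (5800/1000) = 3.4°C.
ISA deviation = 27 − 3.4 = +23.6°C.
Density altitude = 5800 + 120 × (23.6) = 8632 ft.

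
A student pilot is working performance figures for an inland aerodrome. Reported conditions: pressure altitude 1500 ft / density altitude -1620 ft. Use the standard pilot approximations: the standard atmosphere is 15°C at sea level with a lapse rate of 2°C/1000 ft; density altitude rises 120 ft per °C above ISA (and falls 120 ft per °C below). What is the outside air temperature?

Density altitude − pressure altitude = -1620 − 1500 = -3120 ft.
At 120 ft/°C that is an ISA deviation of -3120/120 = -26°C.
ISA temperature at 1500 ft = 15 − 2 × (1500/1000) = 12°C.
OAT = ISA + deviation = 12 + (-26) = -14°C.

-14°C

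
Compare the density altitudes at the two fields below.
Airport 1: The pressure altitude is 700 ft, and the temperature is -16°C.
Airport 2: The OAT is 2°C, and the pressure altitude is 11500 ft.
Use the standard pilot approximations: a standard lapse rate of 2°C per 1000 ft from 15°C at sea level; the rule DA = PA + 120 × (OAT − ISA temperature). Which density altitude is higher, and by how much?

Airport 2 by 15552 ft

Airport 1: ISA temp = 13.6°C, deviation -29.6°C, DA = 700 + 120 × (-29.6) = -2852 ft.
Airport 2: ISA temp = -8°C, deviation +10°C, DA = 11500 + 120 × 10 = 12700 ft.
Airport 2 is higher by 12700 − (-2852) = 15552 ft.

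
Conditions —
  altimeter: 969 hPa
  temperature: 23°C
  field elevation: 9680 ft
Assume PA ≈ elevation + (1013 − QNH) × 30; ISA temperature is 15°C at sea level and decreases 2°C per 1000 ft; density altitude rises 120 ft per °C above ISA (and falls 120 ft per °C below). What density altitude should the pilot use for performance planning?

Pressure altitude = 9680 + (1013 − 969) × 30 = 9680 + (+1320) = 11000 ft.
ISA temperature at 11000 ft = 15 − 2 × (11000/1000) = -7°C.
ISA deviation = 23 − (-7) = +30°C.
Density altitude = 11000 + 120 × (30) = 14600 ft.

14600 ft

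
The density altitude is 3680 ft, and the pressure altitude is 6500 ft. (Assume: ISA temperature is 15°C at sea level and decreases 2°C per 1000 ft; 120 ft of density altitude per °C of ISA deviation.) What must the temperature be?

-21.5°C

Density altitude − pressure altitude = 3680 − 6500 = -2820 ft.
At 120 ft/°C that is an ISA deviation of -2820/120 = -23.5°C.
ISA temperature at 6500 ft = 15 − 2 × (6500/1000) = 2°C.
OAT = ISA + deviation = 2 + (-23.5) = -21.5°C.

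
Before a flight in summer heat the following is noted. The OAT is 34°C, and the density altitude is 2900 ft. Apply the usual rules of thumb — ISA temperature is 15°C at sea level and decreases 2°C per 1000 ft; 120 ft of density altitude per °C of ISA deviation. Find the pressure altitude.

DA = PA + 120 × (OAT − (15 − 2·PA/1000)) = PA + 120·OAT − 1800 + 0.24·PA = 1.24·PA + 120·OAT − 1800.
So 1.24·PA = 2900 − 120 × 34 + 1800 = 620.
PA = 620 / 1.24 = 500 ft.

500 ft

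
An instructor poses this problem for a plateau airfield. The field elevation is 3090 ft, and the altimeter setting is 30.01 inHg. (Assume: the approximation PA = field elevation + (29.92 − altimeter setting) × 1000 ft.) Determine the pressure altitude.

Pressure correction = (29.92 − 30.01) × 1000 = -90 ft.
Pressure altitude = 3090 + (-90) = 3000 ft.

3000 ft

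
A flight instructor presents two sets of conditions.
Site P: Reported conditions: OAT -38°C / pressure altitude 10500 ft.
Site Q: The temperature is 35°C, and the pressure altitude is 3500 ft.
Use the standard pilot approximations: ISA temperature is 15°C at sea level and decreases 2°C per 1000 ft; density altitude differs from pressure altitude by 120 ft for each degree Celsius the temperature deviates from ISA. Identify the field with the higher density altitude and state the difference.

Site P: ISA temp = -6°C, deviation -32°C, DA = 10500 + 120 × (-32) = 6660 ft.
Site Q: ISA temp = 8°C, deviation +27°C, DA = 3500 + 120 × 27 = 6740 ft.
Site Q is higher by 6740 − 6660 = 80 ft.

Site Q by 80 ft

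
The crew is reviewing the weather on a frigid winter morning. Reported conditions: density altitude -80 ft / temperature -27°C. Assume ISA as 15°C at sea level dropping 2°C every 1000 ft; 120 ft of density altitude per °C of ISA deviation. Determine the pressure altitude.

4000 ft

DA = PA + 120 × (OAT − (15 − 2·PA/1000)) = PA + 120·OAT − 1800 + 0.24·PA = 1.24·PA + 120·OAT − 1800.
So 1.24·PA = -80 − 120 × (-27) + 1800 = 4960.
PA = 4960 / 1.24 = 4000 ft.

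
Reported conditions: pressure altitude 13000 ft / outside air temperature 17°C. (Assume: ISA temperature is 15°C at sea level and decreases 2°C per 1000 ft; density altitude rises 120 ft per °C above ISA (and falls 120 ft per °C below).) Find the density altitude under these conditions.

16360 ft

ISA temperature at 13000 ft = 15 − 2 × (13000/1000) = -11°C.
ISA deviation = 17 − (-11) = +28°C.
Density altitude = 13000 + 120 × (28) = 13000 + (+3360) = 16360 ft.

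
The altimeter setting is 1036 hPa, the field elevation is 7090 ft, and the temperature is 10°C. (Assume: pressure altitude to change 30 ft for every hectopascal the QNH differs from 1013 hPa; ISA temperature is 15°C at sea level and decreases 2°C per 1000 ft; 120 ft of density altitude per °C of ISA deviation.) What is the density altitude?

Pressure altitude = 7090 + (1013 − 1036) × 30 = 7090 + (-690) = 6400 ft.
ISA temperature at 6400 ft = 15 − 2 × (6400/1000) = 2.2°C.
ISA deviation = 10 − 2.2 = +7.8°C.
Density altitude = 6400 + 120 × (7.8) = 7336 ft.

7336 ft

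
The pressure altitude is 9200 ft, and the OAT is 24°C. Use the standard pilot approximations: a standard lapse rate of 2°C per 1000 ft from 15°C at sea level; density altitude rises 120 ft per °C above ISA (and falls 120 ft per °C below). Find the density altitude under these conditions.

12488 ft

ISA temperature at 9200 ft = 15 − 2 × (9200/1000) = -3.4°C.
ISA deviation = 24 − (-3.4) = +27.4°C.
Density altitude = 9200 + 120 × (27.4) = 9200 + (+3288) = 12488 ft.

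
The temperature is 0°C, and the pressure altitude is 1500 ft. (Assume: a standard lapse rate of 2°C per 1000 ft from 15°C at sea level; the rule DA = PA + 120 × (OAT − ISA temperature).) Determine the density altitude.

60 ft

ISA temperature at 1500 ft = 15 − 2 × (1500/1000) = 12°C.
ISA deviation = 0 − 12 = -12°C.
Density altitude = 1500 + 120 × (-12) = 1500 + (-1440) = 60 ft.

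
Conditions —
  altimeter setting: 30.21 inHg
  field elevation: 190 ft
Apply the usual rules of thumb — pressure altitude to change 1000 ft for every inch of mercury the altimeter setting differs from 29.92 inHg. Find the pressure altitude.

-100 ft

Pressure correction = (29.92 − 30.21) × 1000 = -290 ft.
Pressure altitude = 190 + (-290) = -100 ft.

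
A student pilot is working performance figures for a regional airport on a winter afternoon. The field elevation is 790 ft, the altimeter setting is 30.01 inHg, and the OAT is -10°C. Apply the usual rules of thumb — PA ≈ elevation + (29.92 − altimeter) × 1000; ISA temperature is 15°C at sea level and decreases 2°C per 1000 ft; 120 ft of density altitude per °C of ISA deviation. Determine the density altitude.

-2132 ft

Pressure altitude = 790 + (29.92 − 30.01) × 1000 = 790 + (-90) = 700 ft.
ISA temperature at 700 ft = 15 − 2 × (700/1000) = 13.6°C.
ISA deviation = -10 − 13.6 = -23.6°C.
Density altitude = 700 + 120 × (-23.6) = -2132 ft.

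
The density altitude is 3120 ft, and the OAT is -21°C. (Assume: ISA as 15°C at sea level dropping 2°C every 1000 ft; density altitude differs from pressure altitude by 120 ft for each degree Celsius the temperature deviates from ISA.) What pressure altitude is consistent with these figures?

6000 ft

DA = PA + 120 × (OAT − (15 − 2·PA/1000)) = PA + 120·OAT − 1800 + 0.24·PA = 1.24·PA + 120·OAT − 1800.
So 1.24·PA = 3120 − 120 × (-21) + 1800 = 7440.
PA = 7440 / 1.24 = 6000 ft.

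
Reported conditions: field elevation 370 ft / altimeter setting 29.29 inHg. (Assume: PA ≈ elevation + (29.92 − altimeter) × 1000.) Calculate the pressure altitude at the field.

1000 ft

Pressure correction = (29.92 − 29.29) × 1000 = +630 ft.
Pressure altitude = 370 + (+630) = 1000 ft.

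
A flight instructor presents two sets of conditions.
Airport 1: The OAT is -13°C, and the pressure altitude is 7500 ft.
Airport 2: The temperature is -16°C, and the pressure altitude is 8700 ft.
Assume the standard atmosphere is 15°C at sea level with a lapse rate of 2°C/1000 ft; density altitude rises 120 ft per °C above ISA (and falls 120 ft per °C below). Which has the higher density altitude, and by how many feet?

Airport 1: ISA temp = 0°C, deviation -13°C, DA = 7500 + 120 × (-13) = 5940 ft.
Airport 2: ISA temp = -2.4°C, deviation -13.6°C, DA = 8700 + 120 × (-13.6) = 7068 ft.
Airport 2 is higher by 7068 − 5940 = 1128 ft.

Airport 2 by 1128 ft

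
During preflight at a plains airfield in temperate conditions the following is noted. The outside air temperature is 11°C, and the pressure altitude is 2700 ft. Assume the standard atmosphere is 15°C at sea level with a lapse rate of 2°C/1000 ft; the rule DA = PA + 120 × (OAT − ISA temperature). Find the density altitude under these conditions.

ISA temperature at 2700 ft = 15 − 2 × (2700/1000) = 9.6°C.
ISA deviation = 11 − 9.6 = +1.4°C.
Density altitude = 2700 + 120 × (1.4) = 2700 + (+168) = 2868 ft.

2868 ft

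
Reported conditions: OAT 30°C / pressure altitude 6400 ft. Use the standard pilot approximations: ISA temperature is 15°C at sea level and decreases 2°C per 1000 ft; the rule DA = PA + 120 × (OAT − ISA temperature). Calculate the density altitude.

9736 ft

ISA temperature at 6400 ft = 15 − 2 × (6400/1000) = 2.2°C.
ISA deviation = 30 − 2.2 = +27.8°C.
Density altitude = 6400 + 120 × (27.8) = 6400 + (+3336) = 9736 ft.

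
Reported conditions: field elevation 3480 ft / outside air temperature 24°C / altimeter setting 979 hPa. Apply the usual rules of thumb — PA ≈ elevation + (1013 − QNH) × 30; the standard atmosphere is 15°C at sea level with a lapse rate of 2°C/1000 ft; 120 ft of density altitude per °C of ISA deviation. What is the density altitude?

6660 ft

Pressure altitude = 3480 + (1013 − 979) × 30 = 3480 + (+1020) = 4500 ft.
ISA temperature at 4500 ft = 15 − 2 × (4500/1000) = 6°C.
ISA deviation = 24 − 6 = +18°C.
Density altitude = 4500 + 120 × (18) = 6660 ft.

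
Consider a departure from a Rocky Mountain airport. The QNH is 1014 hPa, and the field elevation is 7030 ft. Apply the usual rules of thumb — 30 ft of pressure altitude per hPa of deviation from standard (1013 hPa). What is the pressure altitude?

Pressure correction = (1013 − 1014) × 30 = -30 ft.
Pressure altitude = 7030 + (-30) = 7000 ft.

7000 ft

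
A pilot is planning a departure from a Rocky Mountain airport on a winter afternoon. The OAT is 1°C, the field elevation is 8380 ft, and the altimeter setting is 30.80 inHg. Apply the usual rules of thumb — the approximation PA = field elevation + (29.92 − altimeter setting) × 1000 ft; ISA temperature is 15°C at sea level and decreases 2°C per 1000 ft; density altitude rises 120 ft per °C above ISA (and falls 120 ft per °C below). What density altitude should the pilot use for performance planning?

7620 ft

Pressure altitude = 8380 + (29.92 − 30.80) × 1000 = 8380 + (-880) = 7500 ft.
ISA temperature at 7500 ft = 15 − 2 × (7500/1000) = 0°C.
ISA deviation = 1 − 0 = +1°C.
Density altitude = 7500 + 120 × (1) = 7620 ft.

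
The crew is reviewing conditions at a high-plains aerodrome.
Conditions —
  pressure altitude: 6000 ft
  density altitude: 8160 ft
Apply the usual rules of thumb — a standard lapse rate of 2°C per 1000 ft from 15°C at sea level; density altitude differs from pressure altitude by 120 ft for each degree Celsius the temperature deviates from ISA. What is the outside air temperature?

Density altitude − pressure altitude = 8160 − 6000 = +2160 ft.
At 120 ft/°C that is an ISA deviation of 2160/120 = +18°C.
ISA temperature at 6000 ft = 15 − 2 × (6000/1000) = 3°C.
OAT = ISA + deviation = 3 + (+18) = 21°C.

21°C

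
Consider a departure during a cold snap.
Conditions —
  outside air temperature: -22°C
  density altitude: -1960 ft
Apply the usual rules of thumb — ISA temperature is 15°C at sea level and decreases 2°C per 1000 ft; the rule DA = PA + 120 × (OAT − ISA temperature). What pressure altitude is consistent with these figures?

2000 ft

DA = PA + 120 × (OAT − (15 − 2·PA/1000)) = PA + 120·OAT − 1800 + 0.24·PA = 1.24·PA + 120·OAT − 1800.
So 1.24·PA = -1960 − 120 × (-22) + 1800 = 2480.
PA = 2480 / 1.24 = 2000 ft.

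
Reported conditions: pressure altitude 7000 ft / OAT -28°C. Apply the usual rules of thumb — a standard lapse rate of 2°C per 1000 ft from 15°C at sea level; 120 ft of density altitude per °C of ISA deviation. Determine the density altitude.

3520 ft

ISA temperature at 7000 ft = 15 − 2 × (7000/1000) = 1°C.
ISA deviation = -28 − 1 = -29°C.
Density altitude = 7000 + 120 × (-29) = 7000 + (-3480) = 3520 ft.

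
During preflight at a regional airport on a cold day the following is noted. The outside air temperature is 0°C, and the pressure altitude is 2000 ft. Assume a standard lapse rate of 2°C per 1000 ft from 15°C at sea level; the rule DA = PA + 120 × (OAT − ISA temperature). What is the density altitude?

680 ft

ISA temperature at 2000 ft = 15 − 2 × (2000/1000) = 11°C.
ISA deviation = 0 − 11 = -11°C.
Density altitude = 2000 + 120 × (-11) = 2000 + (-1320) = 680 ft.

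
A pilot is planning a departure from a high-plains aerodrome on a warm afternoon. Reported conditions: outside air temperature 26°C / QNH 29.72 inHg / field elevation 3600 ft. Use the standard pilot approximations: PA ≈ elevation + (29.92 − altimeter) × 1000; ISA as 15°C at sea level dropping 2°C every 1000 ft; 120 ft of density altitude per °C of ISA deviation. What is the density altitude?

Pressure altitude = 3600 + (29.92 − 29.72) × 1000 = 3600 + (+200) = 3800 ft.
ISA temperature at 3800 ft = 15 − 2 × (3800/1000) = 7.4°C.
ISA deviation = 26 − 7.4 = +18.6°C.
Density altitude = 3800 + 120 × (18.6) = 6032 ft.

6032 ft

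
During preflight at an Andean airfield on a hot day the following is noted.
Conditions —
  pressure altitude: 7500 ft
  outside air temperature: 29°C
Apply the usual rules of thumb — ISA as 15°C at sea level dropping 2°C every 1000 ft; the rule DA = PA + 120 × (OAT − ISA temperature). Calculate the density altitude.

10980 ft

ISA temperature at 7500 ft = 15 − 2 × (7500/1000) = 0°C.
ISA deviation = 29 − 0 = +29°C.
Density altitude = 7500 + 120 × (29) = 7500 + (+3480) = 10980 ft.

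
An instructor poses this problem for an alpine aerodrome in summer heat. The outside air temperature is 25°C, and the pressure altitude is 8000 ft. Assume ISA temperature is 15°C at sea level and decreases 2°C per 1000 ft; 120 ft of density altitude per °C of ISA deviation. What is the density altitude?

ISA temperature at 8000 ft = 15 − 2 × (8000/1000) = -1°C.
ISA deviation = 25 − (-1) = +26°C.
Density altitude = 8000 + 120 × (26) = 8000 + (+3120) = 11120 ft.

11120 ft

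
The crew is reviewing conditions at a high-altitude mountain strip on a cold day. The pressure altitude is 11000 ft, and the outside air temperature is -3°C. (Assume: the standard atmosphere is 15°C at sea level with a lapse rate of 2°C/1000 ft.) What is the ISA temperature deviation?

ISA temperature at 11000 ft = 15 − 2 × (11000/1000) = -7°C.
Deviation = OAT − ISA = -3 − (-7) = +4°C.

ISA+4°C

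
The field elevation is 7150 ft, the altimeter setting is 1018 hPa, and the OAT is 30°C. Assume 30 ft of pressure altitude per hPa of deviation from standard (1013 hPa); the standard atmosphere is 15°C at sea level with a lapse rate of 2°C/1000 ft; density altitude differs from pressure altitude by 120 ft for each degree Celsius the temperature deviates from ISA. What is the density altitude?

Pressure altitude = 7150 + (1013 − 1018) × 30 = 7150 + (-150) = 7000 ft.
ISA temperature at 7000 ft = 15 − 2 × (7000/1000) = 1°C.
ISA deviation = 30 − 1 = +29°C.
Density altitude = 7000 + 120 × (29) = 10480 ft.

10480 ft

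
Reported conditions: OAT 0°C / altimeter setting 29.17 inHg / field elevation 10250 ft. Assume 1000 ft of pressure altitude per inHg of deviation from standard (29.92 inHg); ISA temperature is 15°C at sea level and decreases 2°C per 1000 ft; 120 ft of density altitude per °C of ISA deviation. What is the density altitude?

Pressure altitude = 10250 + (29.92 − 29.17) × 1000 = 10250 + (+750) = 11000 ft.
ISA temperature at 11000 ft = 15 − 2 × (11000/1000) = -7°C.
ISA deviation = 0 − (-7) = +7°C.
Density altitude = 11000 + 120 × (7) = 11840 ft.

11840 ft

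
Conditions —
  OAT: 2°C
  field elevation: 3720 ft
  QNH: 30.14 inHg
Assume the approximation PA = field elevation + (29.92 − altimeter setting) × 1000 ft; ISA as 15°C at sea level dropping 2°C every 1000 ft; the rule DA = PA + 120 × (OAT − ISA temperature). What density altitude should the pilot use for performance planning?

2780 ft

Pressure altitude = 3720 + (29.92 − 30.14) × 1000 = 3720 + (-220) = 3500 ft.
ISA temperature at 3500 ft = 15 − 2 × (3500/1000) = 8°C.
ISA deviation = 2 − 8 = -6°C.
Density altitude = 3500 + 120 × (-6) = 2780 ft.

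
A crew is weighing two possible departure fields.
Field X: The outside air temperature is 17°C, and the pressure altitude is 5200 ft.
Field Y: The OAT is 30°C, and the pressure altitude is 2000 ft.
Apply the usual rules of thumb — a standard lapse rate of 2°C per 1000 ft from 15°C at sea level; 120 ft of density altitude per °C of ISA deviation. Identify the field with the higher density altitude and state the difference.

Field X: ISA temp = 4.6°C, deviation +12.4°C, DA = 5200 + 120 × 12.4 = 6688 ft.
Field Y: ISA temp = 11°C, deviation +19°C, DA = 2000 + 120 × 19 = 4280 ft.
Field X is higher by 6688 − 4280 = 2408 ft.

Field X by 2408 ft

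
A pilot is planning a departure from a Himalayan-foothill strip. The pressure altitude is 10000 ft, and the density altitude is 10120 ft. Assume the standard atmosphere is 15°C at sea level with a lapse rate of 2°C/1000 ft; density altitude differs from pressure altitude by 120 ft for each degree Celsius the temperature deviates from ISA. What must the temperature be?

Density altitude − pressure altitude = 10120 − 10000 = +120 ft.
At 120 ft/°C that is an ISA deviation of 120/120 = +1°C.
ISA temperature at 10000 ft = 15 − 2 × (10000/1000) = -5°C.
OAT = ISA + deviation = -5 + (+1) = -4°C.

-4°C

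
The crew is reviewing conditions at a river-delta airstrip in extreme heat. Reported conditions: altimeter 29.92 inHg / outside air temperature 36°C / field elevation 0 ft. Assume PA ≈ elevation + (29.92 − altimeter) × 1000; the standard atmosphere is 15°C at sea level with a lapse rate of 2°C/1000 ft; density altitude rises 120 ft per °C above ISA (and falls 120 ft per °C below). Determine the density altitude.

Pressure altitude = 0 + (29.92 − 29.92) × 1000 = 0 + (0) = 0 ft.
ISA temperature at 0 ft = 15 − 2 × (0/1000) = 15°C.
ISA deviation = 36 − 15 = +21°C.
Density altitude = 0 + 120 × (21) = 2520 ft.

2520 ft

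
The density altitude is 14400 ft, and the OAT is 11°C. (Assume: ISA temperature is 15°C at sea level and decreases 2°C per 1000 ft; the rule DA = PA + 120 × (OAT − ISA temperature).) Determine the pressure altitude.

DA = PA + 120 × (OAT − (15 − 2·PA/1000)) = PA + 120·OAT − 1800 + 0.24·PA = 1.24·PA + 120·OAT − 1800.
So 1.24·PA = 14400 − 120 × 11 + 1800 = 14880.
PA = 14880 / 1.24 = 12000 ft.

12000 ft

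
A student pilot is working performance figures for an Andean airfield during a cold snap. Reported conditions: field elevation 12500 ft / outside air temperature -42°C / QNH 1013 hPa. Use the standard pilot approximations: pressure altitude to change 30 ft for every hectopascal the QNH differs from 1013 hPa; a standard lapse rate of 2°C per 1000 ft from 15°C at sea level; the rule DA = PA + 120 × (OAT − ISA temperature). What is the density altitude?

Pressure altitude = 12500 + (1013 − 1013) × 30 = 12500 + (0) = 12500 ft.
ISA temperature at 12500 ft = 15 − 2 × (12500/1000) = -10°C.
ISA deviation = -42 − (-10) = -32°C.
Density altitude = 12500 + 120 × (-32) = 8660 ft.

8660 ft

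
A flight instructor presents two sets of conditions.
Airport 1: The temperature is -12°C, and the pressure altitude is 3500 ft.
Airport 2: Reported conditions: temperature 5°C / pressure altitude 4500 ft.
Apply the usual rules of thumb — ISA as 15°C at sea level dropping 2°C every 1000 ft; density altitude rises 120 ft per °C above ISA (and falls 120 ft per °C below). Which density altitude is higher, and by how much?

Airport 2 by 3280 ft

Airport 1: ISA temp = 8°C, deviation -20°C, DA = 3500 + 120 × (-20) = 1100 ft.
Airport 2: ISA temp = 6°C, deviation -1°C, DA = 4500 + 120 × (-1) = 4380 ft.
Airport 2 is higher by 4380 − 1100 = 3280 ft.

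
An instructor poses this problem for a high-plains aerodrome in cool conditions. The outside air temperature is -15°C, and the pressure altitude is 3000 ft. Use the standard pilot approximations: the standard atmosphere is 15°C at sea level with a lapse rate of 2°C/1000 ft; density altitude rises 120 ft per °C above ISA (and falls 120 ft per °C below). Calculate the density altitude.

ISA temperature at 3000 ft = 15 − 2 × (3000/1000) = 9°C.
ISA deviation = -15 − 9 = -24°C.
Density altitude = 3000 + 120 × (-24) = 3000 + (-2880) = 120 ft.

120 ft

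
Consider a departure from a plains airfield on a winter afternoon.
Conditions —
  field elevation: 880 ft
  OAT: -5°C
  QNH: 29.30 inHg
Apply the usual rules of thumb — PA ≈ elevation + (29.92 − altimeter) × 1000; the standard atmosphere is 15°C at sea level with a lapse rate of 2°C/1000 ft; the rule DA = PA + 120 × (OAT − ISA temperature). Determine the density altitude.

Pressure altitude = 880 + (29.92 − 29.30) × 1000 = 880 + (+620) = 1500 ft.
ISA temperature at 1500 ft = 15 − 2 × (1500/1000) = 12°C.
ISA deviation = -5 − 12 = -17°C.
Density altitude = 1500 + 120 × (-17) = -540 ft.

-540 ft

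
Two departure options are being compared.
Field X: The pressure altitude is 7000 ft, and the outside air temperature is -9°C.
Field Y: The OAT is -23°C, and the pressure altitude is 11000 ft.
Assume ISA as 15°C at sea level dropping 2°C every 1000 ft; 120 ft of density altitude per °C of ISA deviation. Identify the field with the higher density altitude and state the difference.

Field Y by 3280 ft

Field X: ISA temp = 1°C, deviation -10°C, DA = 7000 + 120 × (-10) = 5800 ft.
Field Y: ISA temp = -7°C, deviation -16°C, DA = 11000 + 120 × (-16) = 9080 ft.
Field Y is higher by 9080 − 5800 = 3280 ft.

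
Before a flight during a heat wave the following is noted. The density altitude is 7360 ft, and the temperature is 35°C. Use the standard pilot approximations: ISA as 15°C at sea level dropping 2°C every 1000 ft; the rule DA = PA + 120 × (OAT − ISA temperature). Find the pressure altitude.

DA = PA + 120 × (OAT − (15 − 2·PA/1000)) = PA + 120·OAT − 1800 + 0.24·PA = 1.24·PA + 120·OAT − 1800.
So 1.24·PA = 7360 − 120 × 35 + 1800 = 4960.
PA = 4960 / 1.24 = 4000 ft.

4000 ft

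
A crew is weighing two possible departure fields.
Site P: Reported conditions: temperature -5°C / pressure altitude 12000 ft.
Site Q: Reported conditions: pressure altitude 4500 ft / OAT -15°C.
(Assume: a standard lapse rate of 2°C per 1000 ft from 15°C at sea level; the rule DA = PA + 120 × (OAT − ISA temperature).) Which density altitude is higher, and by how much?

Site P: ISA temp = -9°C, deviation +4°C, DA = 12000 + 120 × 4 = 12480 ft.
Site Q: ISA temp = 6°C, deviation -21°C, DA = 4500 + 120 × (-21) = 1980 ft.
Site P is higher by 12480 − 1980 = 10500 ft.

Site P by 10500 ft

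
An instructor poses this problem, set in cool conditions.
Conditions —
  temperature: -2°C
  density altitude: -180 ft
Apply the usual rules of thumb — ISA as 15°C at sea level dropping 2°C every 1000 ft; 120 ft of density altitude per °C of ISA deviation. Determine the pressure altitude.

1500 ft

DA = PA + 120 × (OAT − (15 − 2·PA/1000)) = PA + 120·OAT − 1800 + 0.24·PA = 1.24·PA + 120·OAT − 1800.
So 1.24·PA = -180 − 120 × (-2) + 1800 = 1860.
PA = 1860 / 1.24 = 1500 ft.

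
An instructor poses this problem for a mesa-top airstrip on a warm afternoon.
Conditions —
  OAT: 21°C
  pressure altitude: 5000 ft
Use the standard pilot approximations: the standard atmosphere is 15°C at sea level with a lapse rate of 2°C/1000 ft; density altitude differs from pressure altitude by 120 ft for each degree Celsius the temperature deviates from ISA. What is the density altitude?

6920 ft

ISA temperature at 5000 ft = 15 − 2 × (5000/1000) = 5°C.
ISA deviation = 21 − 5 = +16°C.
Density altitude = 5000 + 120 × (16) = 5000 + (+1920) = 6920 ft.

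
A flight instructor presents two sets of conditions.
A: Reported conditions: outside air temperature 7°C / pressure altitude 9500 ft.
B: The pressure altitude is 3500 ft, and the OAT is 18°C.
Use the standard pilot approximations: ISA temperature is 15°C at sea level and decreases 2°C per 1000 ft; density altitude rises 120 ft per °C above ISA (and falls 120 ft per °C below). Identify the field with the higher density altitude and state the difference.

A by 6120 ft

A: ISA temp = -4°C, deviation +11°C, DA = 9500 + 120 × 11 = 10820 ft.
B: ISA temp = 8°C, deviation +10°C, DA = 3500 + 120 × 10 = 4700 ft.
A is higher by 10820 − 4700 = 6120 ft.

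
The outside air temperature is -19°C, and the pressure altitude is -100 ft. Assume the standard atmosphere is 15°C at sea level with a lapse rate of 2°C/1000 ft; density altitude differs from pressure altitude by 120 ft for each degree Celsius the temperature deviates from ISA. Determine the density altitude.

-4204 ft

ISA temperature at -100 ft = 15 − 2 × (-100/1000) = 15.2°C.
ISA deviation = -19 − 15.2 = -34.2°C.
Density altitude = -100 + 120 × (-34.2) = -100 + (-4104) = -4204 ft.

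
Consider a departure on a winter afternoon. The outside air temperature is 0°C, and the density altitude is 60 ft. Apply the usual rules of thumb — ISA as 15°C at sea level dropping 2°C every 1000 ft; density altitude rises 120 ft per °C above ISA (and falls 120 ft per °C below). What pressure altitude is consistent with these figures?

DA = PA + 120 × (OAT − (15 − 2·PA/1000)) = PA + 120·OAT − 1800 + 0.24·PA = 1.24·PA + 120·OAT − 1800.
So 1.24·PA = 60 − 120 × 0 + 1800 = 1860.
PA = 1860 / 1.24 = 1500 ft.

1500 ft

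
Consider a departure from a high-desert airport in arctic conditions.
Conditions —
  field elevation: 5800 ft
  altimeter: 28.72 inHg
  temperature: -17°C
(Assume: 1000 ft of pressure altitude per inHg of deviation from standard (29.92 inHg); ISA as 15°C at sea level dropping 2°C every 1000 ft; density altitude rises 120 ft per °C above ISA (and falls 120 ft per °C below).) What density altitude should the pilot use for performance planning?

4840 ft

Pressure altitude = 5800 + (29.92 − 28.72) × 1000 = 5800 + (+1200) = 7000 ft.
ISA temperature at 7000 ft = 15 − 2 × (7000/1000) = 1°C.
ISA deviation = -17 − 1 = -18°C.
Density altitude = 7000 + 120 × (-18) = 4840 ft.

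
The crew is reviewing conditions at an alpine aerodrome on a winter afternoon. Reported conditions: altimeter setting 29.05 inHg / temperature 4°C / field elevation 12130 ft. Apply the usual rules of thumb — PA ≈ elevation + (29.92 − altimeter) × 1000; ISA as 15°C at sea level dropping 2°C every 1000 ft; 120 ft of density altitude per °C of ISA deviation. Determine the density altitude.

14800 ft

Pressure altitude = 12130 + (29.92 − 29.05) × 1000 = 12130 + (+870) = 13000 ft.
ISA temperature at 13000 ft = 15 − 2 × (13000/1000) = -11°C.
ISA deviation = 4 − (-11) = +15°C.
Density altitude = 13000 + 120 × (15) = 14800 ft.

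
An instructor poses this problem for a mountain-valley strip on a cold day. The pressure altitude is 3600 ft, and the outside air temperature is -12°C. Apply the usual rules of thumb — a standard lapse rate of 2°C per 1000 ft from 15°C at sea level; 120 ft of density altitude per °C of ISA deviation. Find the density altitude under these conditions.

1224 ft

ISA temperature at 3600 ft = 15 − 2 × (3600/1000) = 7.8°C.
ISA deviation = -12 − 7.8 = -19.8°C.
Density altitude = 3600 + 120 × (-19.8) = 3600 + (-2376) = 1224 ft.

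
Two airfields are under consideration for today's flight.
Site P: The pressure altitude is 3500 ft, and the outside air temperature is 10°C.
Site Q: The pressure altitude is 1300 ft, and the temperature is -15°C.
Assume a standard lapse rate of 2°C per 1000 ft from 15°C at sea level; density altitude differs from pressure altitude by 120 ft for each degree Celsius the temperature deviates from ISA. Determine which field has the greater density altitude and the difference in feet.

Site P by 5728 ft

Site P: ISA temp = 8°C, deviation +2°C, DA = 3500 + 120 × 2 = 3740 ft.
Site Q: ISA temp = 12.4°C, deviation -27.4°C, DA = 1300 + 120 × (-27.4) = -1988 ft.
Site P is higher by 3740 − (-1988) = 5728 ft.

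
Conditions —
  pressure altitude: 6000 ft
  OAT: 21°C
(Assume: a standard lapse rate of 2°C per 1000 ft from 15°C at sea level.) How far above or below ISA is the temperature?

ISA+18°C

ISA temperature at 6000 ft = 15 − 2 × (6000/1000) = 3°C.
Deviation = OAT − ISA = 21 − 3 = +18°C.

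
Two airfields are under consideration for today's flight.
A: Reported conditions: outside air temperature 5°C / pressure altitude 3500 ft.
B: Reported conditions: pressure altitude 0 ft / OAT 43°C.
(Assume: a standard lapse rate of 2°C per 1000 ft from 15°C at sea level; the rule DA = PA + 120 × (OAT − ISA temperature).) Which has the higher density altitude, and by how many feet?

B by 220 ft

A: ISA temp = 8°C, deviation -3°C, DA = 3500 + 120 × (-3) = 3140 ft.
B: ISA temp = 15°C, deviation +28°C, DA = 0 + 120 × 28 = 3360 ft.
B is higher by 3360 − 3140 = 220 ft.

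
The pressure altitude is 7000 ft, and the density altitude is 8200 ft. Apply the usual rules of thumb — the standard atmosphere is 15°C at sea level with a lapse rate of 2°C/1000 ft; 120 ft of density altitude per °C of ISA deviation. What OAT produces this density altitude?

11°C

Density altitude − pressure altitude = 8200 − 7000 = +1200 ft.
At 120 ft/°C that is an ISA deviation of 1200/120 = +10°C.
ISA temperature at 7000 ft = 15 − 2 × (7000/1000) = 1°C.
OAT = ISA + deviation = 1 + (+10) = 11°C.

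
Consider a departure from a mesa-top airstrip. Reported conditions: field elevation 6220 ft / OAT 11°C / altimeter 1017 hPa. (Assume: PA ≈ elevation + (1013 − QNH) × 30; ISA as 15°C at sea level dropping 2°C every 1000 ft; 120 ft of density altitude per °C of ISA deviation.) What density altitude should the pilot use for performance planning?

Pressure altitude = 6220 + (1013 − 1017) × 30 = 6220 + (-120) = 6100 ft.
ISA temperature at 6100 ft = 15 − 2 × (6100/1000) = 2.8°C.
ISA deviation = 11 − 2.8 = +8.2°C.
Density altitude = 6100 + 120 × (8.2) = 7084 ft.

7084 ft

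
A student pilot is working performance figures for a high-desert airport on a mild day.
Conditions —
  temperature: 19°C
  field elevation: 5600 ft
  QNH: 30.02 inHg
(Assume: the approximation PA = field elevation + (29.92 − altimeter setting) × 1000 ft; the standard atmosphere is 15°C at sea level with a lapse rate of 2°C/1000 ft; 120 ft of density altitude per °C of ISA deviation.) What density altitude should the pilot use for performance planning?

Pressure altitude = 5600 + (29.92 − 30.02) × 1000 = 5600 + (-100) = 5500 ft.
ISA temperature at 5500 ft = 15 − 2 × (5500/1000) = 4°C.
ISA deviation = 19 − 4 = +15°C.
Density altitude = 5500 + 120 × (15) = 7300 ft.

7300 ft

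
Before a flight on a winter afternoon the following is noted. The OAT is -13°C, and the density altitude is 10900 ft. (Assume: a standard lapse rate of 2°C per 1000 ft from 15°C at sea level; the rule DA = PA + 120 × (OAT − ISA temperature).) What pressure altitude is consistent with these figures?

DA = PA + 120 × (OAT − (15 − 2·PA/1000)) = PA + 120·OAT − 1800 + 0.24·PA = 1.24·PA + 120·OAT − 1800.
So 1.24·PA = 10900 − 120 × (-13) + 1800 = 14260.
PA = 14260 / 1.24 = 11500 ft.

11500 ft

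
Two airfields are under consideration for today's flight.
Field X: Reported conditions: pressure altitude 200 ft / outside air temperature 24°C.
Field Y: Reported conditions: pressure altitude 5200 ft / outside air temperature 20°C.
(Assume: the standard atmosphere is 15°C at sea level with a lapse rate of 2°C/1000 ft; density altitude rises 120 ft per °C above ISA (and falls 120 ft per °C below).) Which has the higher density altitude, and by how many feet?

Field Y by 5720 ft

Field X: ISA temp = 14.6°C, deviation +9.4°C, DA = 200 + 120 × 9.4 = 1328 ft.
Field Y: ISA temp = 4.6°C, deviation +15.4°C, DA = 5200 + 120 × 15.4 = 7048 ft.
Field Y is higher by 7048 − 1328 = 5720 ft.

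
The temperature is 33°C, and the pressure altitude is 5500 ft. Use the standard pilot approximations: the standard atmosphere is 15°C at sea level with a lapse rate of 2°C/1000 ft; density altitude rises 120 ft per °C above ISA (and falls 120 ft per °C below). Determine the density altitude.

8980 ft

ISA temperature at 5500 ft = 15 − 2 × (5500/1000) = 4°C.
ISA deviation = 33 − 4 = +29°C.
Density altitude = 5500 + 120 × (29) = 5500 + (+3480) = 8980 ft.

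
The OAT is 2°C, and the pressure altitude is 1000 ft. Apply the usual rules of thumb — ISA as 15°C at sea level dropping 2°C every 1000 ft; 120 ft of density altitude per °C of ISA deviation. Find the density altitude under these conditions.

-320 ft

ISA temperature at 1000 ft = 15 − 2 × (1000/1000) = 13°C.
ISA deviation = 2 − 13 = -11°C.
Density altitude = 1000 + 120 × (-11) = 1000 + (-1320) = -320 ft.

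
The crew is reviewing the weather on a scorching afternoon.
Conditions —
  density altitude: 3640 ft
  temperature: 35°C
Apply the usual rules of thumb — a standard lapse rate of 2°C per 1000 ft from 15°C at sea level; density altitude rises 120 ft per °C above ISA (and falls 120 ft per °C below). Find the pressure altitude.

1000 ft

DA = PA + 120 × (OAT − (15 − 2·PA/1000)) = PA + 120·OAT − 1800 + 0.24·PA = 1.24·PA + 120·OAT − 1800.
So 1.24·PA = 3640 − 120 × 35 + 1800 = 1240.
PA = 1240 / 1.24 = 1000 ft.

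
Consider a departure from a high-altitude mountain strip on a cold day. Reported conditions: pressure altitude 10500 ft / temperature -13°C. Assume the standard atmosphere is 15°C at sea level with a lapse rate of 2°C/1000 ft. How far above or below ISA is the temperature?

ISA temperature at 10500 ft = 15 − 2 × (10500/1000) = -6°C.
Deviation = OAT − ISA = -13 − (-6) = -7°C.

ISA-7°C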